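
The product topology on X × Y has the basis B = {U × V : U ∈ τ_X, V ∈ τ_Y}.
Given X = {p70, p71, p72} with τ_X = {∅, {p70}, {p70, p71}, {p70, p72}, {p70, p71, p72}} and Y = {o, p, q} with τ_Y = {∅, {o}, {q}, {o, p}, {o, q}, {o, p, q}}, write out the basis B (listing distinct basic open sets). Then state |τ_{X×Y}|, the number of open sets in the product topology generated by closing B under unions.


Basis B = {∅ × ∅, {p70} × {o}, {p70} × {q}, {p70} × {o, p}, {p70} × {o, q}, {p70, p71} × {o}, {p70, p72} × {o}, {p70, p71} × {q}, {p70, p72} × {q}, {p70} × {o, p, q}, {p70, p71, p72} × {o}, {p70, p71, p72} × {q}, {p70, p71} × {o, p}, {p70, p72} × {o, p}, {p70, p71} × {o, q}, {p70, p72} × {o, q}, {p70, p71} × {o, p, q}, {p70, p72} × {o, p, q}, {p70, p71, p72} × {o, p}, {p70, p71, p72} × {o, q}, {p70, p71, p72} × {o, p, q}}; |τ_{X×Y}| = 70.

Enumerate products U × V with U ∈ τ_X, V ∈ τ_Y (deduplicated):
  ∅ × ∅ = {} (∅)
  {p70} × {o} = {(p70,o)}
  {p70} × {q} = {(p70,q)}
  {p70} × {o, p} = {(p70,o), (p70,p)}
  {p70} × {o, q} = {(p70,o), (p70,q)}
  {p70, p71} × {o} = {(p70,o), (p71,o)}
  {p70, p72} × {o} = {(p70,o), (p72,o)}
  {p70, p71} × {q} = {(p70,q), (p71,q)}
  {p70, p72} × {q} = {(p70,q), (p72,q)}
  {p70} × {o, p, q} = {(p70,o), (p70,p), (p70,q)}
  {p70, p71, p72} × {o} = {(p70,o), (p71,o), (p72,o)}
  {p70, p71, p72} × {q} = {(p70,q), (p71,q), (p72,q)}
  {p70, p71} × {o, p} = {(p70,o), (p70,p), (p71,o), (p71,p)}
  {p70, p72} × {o, p} = {(p70,o), (p70,p), (p72,o), (p72,p)}
  {p70, p71} × {o, q} = {(p70,o), (p70,q), (p71,o), (p71,q)}
  {p70, p72} × {o, q} = {(p70,o), (p70,q), (p72,o), (p72,q)}
  {p70, p71} × {o, p, q} = {(p70,o), (p70,p), (p70,q), (p71,o), (p71,p), (p71,q)}
  {p70, p72} × {o, p, q} = {(p70,o), (p70,p), (p70,q), (p72,o), (p72,p), (p72,q)}
  {p70, p71, p72} × {o, p} = {(p70,o), (p70,p), (p71,o), (p71,p), (p72,o), (p72,p)}
  {p70, p71, p72} × {o, q} = {(p70,o), (p70,q), (p71,o), (p71,q), (p72,o), (p72,q)}
  {p70, p71, p72} × {o, p, q} = {(p70,o), (p70,p), (p70,q), (p71,o), (p71,p), (p71,q), (p72,o), (p72,p), (p72,q)}
These 21 distinct sets form the basis B.
Close under arbitrary unions to get τ_{X×Y}; counting gives |τ_{X×Y}| = 70.


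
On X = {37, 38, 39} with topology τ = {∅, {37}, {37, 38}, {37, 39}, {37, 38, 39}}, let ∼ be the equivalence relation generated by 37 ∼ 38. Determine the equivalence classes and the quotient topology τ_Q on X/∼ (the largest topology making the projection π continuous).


X/∼ = {[37=38], [39]}; |τ_Q| = 3.

Equivalence classes: [37=38], [39].
Quotient map π: X → X/∼ sends 37 ↦ [37=38], 38 ↦ [37=38], 39 ↦ [39].
For each subset V ⊆ X/∼, compute π^{-1}(V) ⊆ X and check whether π^{-1}(V) ∈ τ. V is open in τ_Q iff π^{-1}(V) ∈ τ.
  V = {}: π^{-1}(V) = ∅ ∈ τ ✓.
  V = {[37=38]}: π^{-1}(V) = {37, 38} ∈ τ ✓.
  V = {[39]}: π^{-1}(V) = {39} ∉ τ ✗.
  V = {[37=38], [39]}: π^{-1}(V) = {37, 38, 39} ∈ τ ✓.
Open sets in the quotient: τ_Q = {{}, {[37=38]}, {[37=38], [39]}} (3 elements).


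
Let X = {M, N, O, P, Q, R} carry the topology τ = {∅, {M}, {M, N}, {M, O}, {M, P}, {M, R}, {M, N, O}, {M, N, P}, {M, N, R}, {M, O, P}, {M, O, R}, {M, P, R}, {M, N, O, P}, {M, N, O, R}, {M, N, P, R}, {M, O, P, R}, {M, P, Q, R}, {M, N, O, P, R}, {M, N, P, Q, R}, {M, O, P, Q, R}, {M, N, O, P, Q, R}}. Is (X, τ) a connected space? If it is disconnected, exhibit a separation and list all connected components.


(X, τ) is connected.

Find clopen sets (U ∈ τ with X ∖ U ∈ τ):
  U = ∅, X ∖ U = {M, N, O, P, Q, R} — both open, so U is clopen.
  U = {M, N, O, P, Q, R}, X ∖ U = ∅ — both open, so U is clopen.
Only trivial clopens (∅ and X) exist, so (X, τ) is connected.
Compute connected components by grouping points that agree on all clopens:
  component: {M, N, O, P, Q, R}


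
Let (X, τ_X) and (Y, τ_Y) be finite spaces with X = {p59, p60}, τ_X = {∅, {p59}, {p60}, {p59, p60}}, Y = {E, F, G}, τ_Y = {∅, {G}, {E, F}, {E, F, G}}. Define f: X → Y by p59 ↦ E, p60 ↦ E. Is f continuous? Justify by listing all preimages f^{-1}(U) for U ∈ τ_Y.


f IS continuous.

Compute f^{-1}(U) for each U ∈ τ_Y:
  U = ∅: f^{-1}(U) = ∅ ∈ τ_X ✓.
  U = {G}: f^{-1}(U) = ∅ ∈ τ_X ✓.
  U = {E, F}: f^{-1}(U) = {p59, p60} ∈ τ_X ✓.
  U = {E, F, G}: f^{-1}(U) = {p59, p60} ∈ τ_X ✓.
Every preimage lies in τ_X, so f IS continuous.


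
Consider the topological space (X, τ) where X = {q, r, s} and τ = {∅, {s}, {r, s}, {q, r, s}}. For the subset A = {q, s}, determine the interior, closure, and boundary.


int(A) = {s}, cl(A) = {q, r, s}, ∂A = {q, r}.

Closed sets in (X, τ) are complements of opens:
  closed(X, τ) = {∅, {q}, {q, r}, {q, r, s}}.
int(A) = ⋃ {U ∈ τ : U ⊆ A}. Opens contained in A: ∅, {s}.
Taking the union of these: int(A) = {s}.
cl(A) = ⋂ {C closed : A ⊆ C}. Closed sets containing A: {q, r, s}.
Intersecting these: cl(A) = {q, r, s}.
∂A = cl(A) ∖ int(A) = {q, r, s} ∖ {s} = {q, r}.


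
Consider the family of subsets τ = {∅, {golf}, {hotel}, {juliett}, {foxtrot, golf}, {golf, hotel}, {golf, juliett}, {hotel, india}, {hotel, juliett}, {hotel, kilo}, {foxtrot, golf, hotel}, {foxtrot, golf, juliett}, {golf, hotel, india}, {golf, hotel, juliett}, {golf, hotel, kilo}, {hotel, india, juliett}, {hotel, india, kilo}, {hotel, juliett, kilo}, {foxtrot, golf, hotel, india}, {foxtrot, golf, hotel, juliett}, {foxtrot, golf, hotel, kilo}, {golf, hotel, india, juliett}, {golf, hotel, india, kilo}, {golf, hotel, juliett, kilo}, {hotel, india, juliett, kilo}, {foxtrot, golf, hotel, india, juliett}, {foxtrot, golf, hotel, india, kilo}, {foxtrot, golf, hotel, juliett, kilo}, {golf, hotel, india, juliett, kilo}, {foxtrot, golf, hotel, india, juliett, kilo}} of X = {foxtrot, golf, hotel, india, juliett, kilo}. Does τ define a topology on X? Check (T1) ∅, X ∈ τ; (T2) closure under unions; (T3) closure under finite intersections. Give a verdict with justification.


τ IS a topology on X.

Axiom (T1): ∅ ∈ τ? Yes; X ∈ τ? Yes.
Axiom (T2/T3): check pairwise unions and intersections of members of τ.
All pairwise intersections and unions checked — each lies in τ. Therefore τ satisfies (T1), (T2), (T3): it IS a topology on X.


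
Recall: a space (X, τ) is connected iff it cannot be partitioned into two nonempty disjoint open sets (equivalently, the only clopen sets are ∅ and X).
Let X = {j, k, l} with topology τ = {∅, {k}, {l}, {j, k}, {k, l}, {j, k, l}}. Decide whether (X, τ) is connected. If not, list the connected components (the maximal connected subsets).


(X, τ) is disconnected; components = [{l}, {j, k}].

Find clopen sets (U ∈ τ with X ∖ U ∈ τ):
  U = ∅, X ∖ U = {j, k, l} — both open, so U is clopen.
  U = {l}, X ∖ U = {j, k} — both open, so U is clopen.
  U = {j, k}, X ∖ U = {l} — both open, so U is clopen.
  U = {j, k, l}, X ∖ U = ∅ — both open, so U is clopen.
Nontrivial clopen(s) exist: e.g. {l}. So (X, τ) is disconnected.
Compute connected components by grouping points that agree on all clopens:
  component: {l}
  component: {j, k}


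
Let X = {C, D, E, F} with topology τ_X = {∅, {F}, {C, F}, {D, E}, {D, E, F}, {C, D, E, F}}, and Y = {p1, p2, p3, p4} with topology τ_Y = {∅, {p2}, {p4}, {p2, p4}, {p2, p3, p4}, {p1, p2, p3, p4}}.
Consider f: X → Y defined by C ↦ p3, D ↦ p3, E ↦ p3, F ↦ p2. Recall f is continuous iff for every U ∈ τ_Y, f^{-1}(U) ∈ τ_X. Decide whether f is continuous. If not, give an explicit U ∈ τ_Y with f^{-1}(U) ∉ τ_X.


f IS continuous.

Compute f^{-1}(U) for each U ∈ τ_Y:
  U = ∅: f^{-1}(U) = ∅ ∈ τ_X ✓.
  U = {p2}: f^{-1}(U) = {F} ∈ τ_X ✓.
  U = {p4}: f^{-1}(U) = ∅ ∈ τ_X ✓.
  U = {p2, p4}: f^{-1}(U) = {F} ∈ τ_X ✓.
  U = {p2, p3, p4}: f^{-1}(U) = {C, D, E, F} ∈ τ_X ✓.
  U = {p1, p2, p3, p4}: f^{-1}(U) = {C, D, E, F} ∈ τ_X ✓.
Every preimage lies in τ_X, so f IS continuous.


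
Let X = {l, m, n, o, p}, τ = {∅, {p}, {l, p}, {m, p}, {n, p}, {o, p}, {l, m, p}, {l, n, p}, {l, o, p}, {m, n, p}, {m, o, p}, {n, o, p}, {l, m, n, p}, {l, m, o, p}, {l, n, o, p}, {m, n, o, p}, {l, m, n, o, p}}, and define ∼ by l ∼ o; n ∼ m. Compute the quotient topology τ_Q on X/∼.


X/∼ = {[l=o], [m=n], [p]}; |τ_Q| = 5.

Equivalence classes: [l=o], [m=n], [p].
Quotient map π: X → X/∼ sends l ↦ [l=o], m ↦ [m=n], n ↦ [m=n], o ↦ [l=o], p ↦ [p].
For each subset V ⊆ X/∼, compute π^{-1}(V) ⊆ X and check whether π^{-1}(V) ∈ τ. V is open in τ_Q iff π^{-1}(V) ∈ τ.
  V = {}: π^{-1}(V) = ∅ ∈ τ ✓.
  V = {[l=o]}: π^{-1}(V) = {l, o} ∉ τ ✗.
  V = {[m=n]}: π^{-1}(V) = {m, n} ∉ τ ✗.
  V = {[l=o], [m=n]}: π^{-1}(V) = {l, m, n, o} ∉ τ ✗.
  V = {[p]}: π^{-1}(V) = {p} ∈ τ ✓.
  V = {[l=o], [p]}: π^{-1}(V) = {l, o, p} ∈ τ ✓.
  V = {[m=n], [p]}: π^{-1}(V) = {m, n, p} ∈ τ ✓.
  V = {[l=o], [m=n], [p]}: π^{-1}(V) = {l, m, n, o, p} ∈ τ ✓.
Open sets in the quotient: τ_Q = {{}, {[p]}, {[l=o], [p]}, {[m=n], [p]}, {[l=o], [m=n], [p]}} (5 elements).


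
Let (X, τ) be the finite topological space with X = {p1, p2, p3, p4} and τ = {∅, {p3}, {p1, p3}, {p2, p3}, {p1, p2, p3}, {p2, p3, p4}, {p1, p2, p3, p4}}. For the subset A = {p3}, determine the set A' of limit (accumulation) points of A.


A' = {p1, p2, p4}

For each x ∈ X, list the open sets U ∈ τ with x ∈ U, then check whether U ∩ (A ∖ {x}) ≠ ∅ for every such U.
  x = p1: opens ∋ x are {p1, p3}, {p1, p2, p3}, {p1, p2, p3, p4}; each meets A ∖ {p1}, so x IS a limit point.
  x = p2: opens ∋ x are {p2, p3}, {p1, p2, p3}, {p2, p3, p4}, {p1, p2, p3, p4}; each meets A ∖ {p2}, so x IS a limit point.
  x = p3: open {p3} ∋ x has {p3} ∩ (A ∖ {p3}) = ∅, so x is NOT a limit point.
  x = p4: opens ∋ x are {p2, p3, p4}, {p1, p2, p3, p4}; each meets A ∖ {p4}, so x IS a limit point.
Collecting: A' = {p1, p2, p4}.


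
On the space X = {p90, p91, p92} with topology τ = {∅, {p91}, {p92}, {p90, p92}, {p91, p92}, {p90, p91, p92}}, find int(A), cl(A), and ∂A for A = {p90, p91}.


int(A) = {p91}, cl(A) = {p90, p91}, ∂A = {p90}.

Closed sets in (X, τ) are complements of opens:
  closed(X, τ) = {∅, {p90}, {p91}, {p90, p91}, {p90, p92}, {p90, p91, p92}}.
int(A) = ⋃ {U ∈ τ : U ⊆ A}. Opens contained in A: ∅, {p91}.
Taking the union of these: int(A) = {p91}.
cl(A) = ⋂ {C closed : A ⊆ C}. Closed sets containing A: {p90, p91}, {p90, p91, p92}.
Intersecting these: cl(A) = {p90, p91}.
∂A = cl(A) ∖ int(A) = {p90, p91} ∖ {p91} = {p90}.


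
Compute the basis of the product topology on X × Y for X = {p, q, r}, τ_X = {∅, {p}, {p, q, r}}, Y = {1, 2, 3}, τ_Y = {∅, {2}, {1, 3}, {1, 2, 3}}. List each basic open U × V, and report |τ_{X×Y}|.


Basis B = {∅ × ∅, {p} × {2}, {p} × {1, 3}, {p} × {1, 2, 3}, {p, q, r} × {2}, {p, q, r} × {1, 3}, {p, q, r} × {1, 2, 3}}; |τ_{X×Y}| = 9.

Enumerate products U × V with U ∈ τ_X, V ∈ τ_Y (deduplicated):
  ∅ × ∅ = {} (∅)
  {p} × {2} = {(p,2)}
  {p} × {1, 3} = {(p,1), (p,3)}
  {p} × {1, 2, 3} = {(p,1), (p,2), (p,3)}
  {p, q, r} × {2} = {(p,2), (q,2), (r,2)}
  {p, q, r} × {1, 3} = {(p,1), (p,3), (q,1), (q,3), (r,1), (r,3)}
  {p, q, r} × {1, 2, 3} = {(p,1), (p,2), (p,3), (q,1), (q,2), (q,3), (r,1), (r,2), (r,3)}
These 7 distinct sets form the basis B.
Close under arbitrary unions to get τ_{X×Y}; counting gives |τ_{X×Y}| = 9.


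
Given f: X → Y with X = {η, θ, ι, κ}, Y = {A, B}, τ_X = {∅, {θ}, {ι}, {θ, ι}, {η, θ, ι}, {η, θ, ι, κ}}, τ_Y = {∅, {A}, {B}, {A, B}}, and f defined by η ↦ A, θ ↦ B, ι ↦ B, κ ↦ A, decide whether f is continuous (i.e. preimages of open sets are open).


f is NOT continuous.

Compute f^{-1}(U) for each U ∈ τ_Y:
  U = ∅: f^{-1}(U) = ∅ ∈ τ_X ✓.
  U = {A}: f^{-1}(U) = {η, κ} ∉ τ_X ✗.
  U = {B}: f^{-1}(U) = {θ, ι} ∈ τ_X ✓.
  U = {A, B}: f^{-1}(U) = {η, θ, ι, κ} ∈ τ_X ✓.
Found U = {A} with f^{-1}(U) = {η, κ} not in τ_X. Therefore f is NOT continuous.


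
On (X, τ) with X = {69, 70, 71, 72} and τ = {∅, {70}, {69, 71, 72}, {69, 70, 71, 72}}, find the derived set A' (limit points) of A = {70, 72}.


A' = {69, 71}

For each x ∈ X, list the open sets U ∈ τ with x ∈ U, then check whether U ∩ (A ∖ {x}) ≠ ∅ for every such U.
  x = 69: opens ∋ x are {69, 71, 72}, {69, 70, 71, 72}; each meets A ∖ {69}, so x IS a limit point.
  x = 70: open {70} ∋ x has {70} ∩ (A ∖ {70}) = ∅, so x is NOT a limit point.
  x = 71: opens ∋ x are {69, 71, 72}, {69, 70, 71, 72}; each meets A ∖ {71}, so x IS a limit point.
  x = 72: open {69, 71, 72} ∋ x has {69, 71, 72} ∩ (A ∖ {72}) = ∅, so x is NOT a limit point.
Collecting: A' = {69, 71}.


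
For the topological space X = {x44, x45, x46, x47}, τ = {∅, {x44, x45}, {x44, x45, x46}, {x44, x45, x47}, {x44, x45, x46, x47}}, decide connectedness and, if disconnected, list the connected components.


(X, τ) is connected.

Find clopen sets (U ∈ τ with X ∖ U ∈ τ):
  U = ∅, X ∖ U = {x44, x45, x46, x47} — both open, so U is clopen.
  U = {x44, x45, x46, x47}, X ∖ U = ∅ — both open, so U is clopen.
Only trivial clopens (∅ and X) exist, so (X, τ) is connected.
Compute connected components by grouping points that agree on all clopens:
  component: {x44, x45, x46, x47}


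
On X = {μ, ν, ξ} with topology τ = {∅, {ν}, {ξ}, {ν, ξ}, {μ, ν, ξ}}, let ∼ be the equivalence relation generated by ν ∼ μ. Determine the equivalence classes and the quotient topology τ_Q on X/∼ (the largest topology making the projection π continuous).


X/∼ = {[μ=ν], [ξ]}; |τ_Q| = 3.

Equivalence classes: [μ=ν], [ξ].
Quotient map π: X → X/∼ sends μ ↦ [μ=ν], ν ↦ [μ=ν], ξ ↦ [ξ].
For each subset V ⊆ X/∼, compute π^{-1}(V) ⊆ X and check whether π^{-1}(V) ∈ τ. V is open in τ_Q iff π^{-1}(V) ∈ τ.
  V = {}: π^{-1}(V) = ∅ ∈ τ ✓.
  V = {[μ=ν]}: π^{-1}(V) = {μ, ν} ∉ τ ✗.
  V = {[ξ]}: π^{-1}(V) = {ξ} ∈ τ ✓.
  V = {[μ=ν], [ξ]}: π^{-1}(V) = {μ, ν, ξ} ∈ τ ✓.
Open sets in the quotient: τ_Q = {{}, {[ξ]}, {[μ=ν], [ξ]}} (3 elements).


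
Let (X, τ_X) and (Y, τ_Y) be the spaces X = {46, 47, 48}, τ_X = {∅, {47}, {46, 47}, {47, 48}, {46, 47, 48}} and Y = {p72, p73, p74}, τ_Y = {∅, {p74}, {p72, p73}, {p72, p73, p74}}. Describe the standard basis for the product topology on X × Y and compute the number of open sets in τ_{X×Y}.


Basis B = {∅ × ∅, {47} × {p74}, {46, 47} × {p74}, {47} × {p72, p73}, {47, 48} × {p74}, {46, 47, 48} × {p74}, {47} × {p72, p73, p74}, {46, 47} × {p72, p73}, {47, 48} × {p72, p73}, {46, 47} × {p72, p73, p74}, {46, 47, 48} × {p72, p73}, {47, 48} × {p72, p73, p74}, {46, 47, 48} × {p72, p73, p74}}; |τ_{X×Y}| = 25.

Enumerate products U × V with U ∈ τ_X, V ∈ τ_Y (deduplicated):
  ∅ × ∅ = {} (∅)
  {47} × {p74} = {(47,p74)}
  {46, 47} × {p74} = {(46,p74), (47,p74)}
  {47} × {p72, p73} = {(47,p72), (47,p73)}
  {47, 48} × {p74} = {(47,p74), (48,p74)}
  {46, 47, 48} × {p74} = {(46,p74), (47,p74), (48,p74)}
  {47} × {p72, p73, p74} = {(47,p72), (47,p73), (47,p74)}
  {46, 47} × {p72, p73} = {(46,p72), (46,p73), (47,p72), (47,p73)}
  {47, 48} × {p72, p73} = {(47,p72), (47,p73), (48,p72), (48,p73)}
  {46, 47} × {p72, p73, p74} = {(46,p72), (46,p73), (46,p74), (47,p72), (47,p73), (47,p74)}
  {46, 47, 48} × {p72, p73} = {(46,p72), (46,p73), (47,p72), (47,p73), (48,p72), (48,p73)}
  {47, 48} × {p72, p73, p74} = {(47,p72), (47,p73), (47,p74), (48,p72), (48,p73), (48,p74)}
  {46, 47, 48} × {p72, p73, p74} = {(46,p72), (46,p73), (46,p74), (47,p72), (47,p73), (47,p74), (48,p72), (48,p73), (48,p74)}
These 13 distinct sets form the basis B.
Close under arbitrary unions to get τ_{X×Y}; counting gives |τ_{X×Y}| = 25.


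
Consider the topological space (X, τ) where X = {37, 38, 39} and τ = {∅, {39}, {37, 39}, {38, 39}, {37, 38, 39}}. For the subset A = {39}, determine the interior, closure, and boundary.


int(A) = {39}, cl(A) = {37, 38, 39}, ∂A = {37, 38}.

Closed sets in (X, τ) are complements of opens:
  closed(X, τ) = {∅, {37}, {38}, {37, 38}, {37, 38, 39}}.
int(A) = ⋃ {U ∈ τ : U ⊆ A}. Opens contained in A: ∅, {39}.
Taking the union of these: int(A) = {39}.
cl(A) = ⋂ {C closed : A ⊆ C}. Closed sets containing A: {37, 38, 39}.
Intersecting these: cl(A) = {37, 38, 39}.
∂A = cl(A) ∖ int(A) = {37, 38, 39} ∖ {39} = {37, 38}.


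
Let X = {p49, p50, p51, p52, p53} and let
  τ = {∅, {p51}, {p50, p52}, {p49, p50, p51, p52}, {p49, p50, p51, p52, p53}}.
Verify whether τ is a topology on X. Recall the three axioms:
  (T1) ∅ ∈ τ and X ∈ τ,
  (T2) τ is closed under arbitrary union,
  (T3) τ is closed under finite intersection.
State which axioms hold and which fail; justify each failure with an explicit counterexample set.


τ is NOT a topology on X.

Axiom (T1): ∅ ∈ τ? Yes; X ∈ τ? Yes.
Axiom (T2/T3): check pairwise unions and intersections of members of τ.
Counterexample for (T2): {p51} ∪ {p50, p52} = {p50, p51, p52} ∉ τ. Therefore τ is NOT a topology.


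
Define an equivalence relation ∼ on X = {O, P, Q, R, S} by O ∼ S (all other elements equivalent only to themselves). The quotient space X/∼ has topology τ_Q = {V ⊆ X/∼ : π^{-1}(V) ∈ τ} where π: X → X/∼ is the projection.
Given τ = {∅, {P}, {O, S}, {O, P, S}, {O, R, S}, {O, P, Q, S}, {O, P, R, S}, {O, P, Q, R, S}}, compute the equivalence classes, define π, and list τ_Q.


X/∼ = {[O=S], [P], [Q], [R]}; |τ_Q| = 8.

Equivalence classes: [O=S], [P], [Q], [R].
Quotient map π: X → X/∼ sends O ↦ [O=S], P ↦ [P], Q ↦ [Q], R ↦ [R], S ↦ [O=S].
For each subset V ⊆ X/∼, compute π^{-1}(V) ⊆ X and check whether π^{-1}(V) ∈ τ. V is open in τ_Q iff π^{-1}(V) ∈ τ.
  V = {}: π^{-1}(V) = ∅ ∈ τ ✓.
  V = {[O=S]}: π^{-1}(V) = {O, S} ∈ τ ✓.
  V = {[P]}: π^{-1}(V) = {P} ∈ τ ✓.
  V = {[O=S], [P]}: π^{-1}(V) = {O, P, S} ∈ τ ✓.
  V = {[Q]}: π^{-1}(V) = {Q} ∉ τ ✗.
  V = {[O=S], [Q]}: π^{-1}(V) = {O, Q, S} ∉ τ ✗.
  V = {[P], [Q]}: π^{-1}(V) = {P, Q} ∉ τ ✗.
  V = {[O=S], [P], [Q]}: π^{-1}(V) = {O, P, Q, S} ∈ τ ✓.
  V = {[R]}: π^{-1}(V) = {R} ∉ τ ✗.
  V = {[O=S], [R]}: π^{-1}(V) = {O, R, S} ∈ τ ✓.
  V = {[P], [R]}: π^{-1}(V) = {P, R} ∉ τ ✗.
  V = {[O=S], [P], [R]}: π^{-1}(V) = {O, P, R, S} ∈ τ ✓.
  V = {[Q], [R]}: π^{-1}(V) = {Q, R} ∉ τ ✗.
  V = {[O=S], [Q], [R]}: π^{-1}(V) = {O, Q, R, S} ∉ τ ✗.
  V = {[P], [Q], [R]}: π^{-1}(V) = {P, Q, R} ∉ τ ✗.
  V = {[O=S], [P], [Q], [R]}: π^{-1}(V) = {O, P, Q, R, S} ∈ τ ✓.
Open sets in the quotient: τ_Q = {{}, {[O=S]}, {[P]}, {[O=S], [P]}, {[O=S], [P], [Q]}, {[O=S], [R]}, {[O=S], [P], [R]}, {[O=S], [P], [Q], [R]}} (8 elements).


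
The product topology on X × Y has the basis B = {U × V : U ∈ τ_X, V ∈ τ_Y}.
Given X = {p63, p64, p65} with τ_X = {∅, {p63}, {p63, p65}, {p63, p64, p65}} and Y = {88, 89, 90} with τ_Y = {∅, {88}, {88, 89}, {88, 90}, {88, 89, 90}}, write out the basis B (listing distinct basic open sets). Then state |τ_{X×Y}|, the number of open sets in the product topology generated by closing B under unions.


Basis B = {∅ × ∅, {p63} × {88}, {p63} × {88, 89}, {p63} × {88, 90}, {p63, p65} × {88}, {p63} × {88, 89, 90}, {p63, p64, p65} × {88}, {p63, p65} × {88, 89}, {p63, p65} × {88, 90}, {p63, p65} × {88, 89, 90}, {p63, p64, p65} × {88, 89}, {p63, p64, p65} × {88, 90}, {p63, p64, p65} × {88, 89, 90}}; |τ_{X×Y}| = 30.

Enumerate products U × V with U ∈ τ_X, V ∈ τ_Y (deduplicated):
  ∅ × ∅ = {} (∅)
  {p63} × {88} = {(p63,88)}
  {p63} × {88, 89} = {(p63,88), (p63,89)}
  {p63} × {88, 90} = {(p63,88), (p63,90)}
  {p63, p65} × {88} = {(p63,88), (p65,88)}
  {p63} × {88, 89, 90} = {(p63,88), (p63,89), (p63,90)}
  {p63, p64, p65} × {88} = {(p63,88), (p64,88), (p65,88)}
  {p63, p65} × {88, 89} = {(p63,88), (p63,89), (p65,88), (p65,89)}
  {p63, p65} × {88, 90} = {(p63,88), (p63,90), (p65,88), (p65,90)}
  {p63, p65} × {88, 89, 90} = {(p63,88), (p63,89), (p63,90), (p65,88), (p65,89), (p65,90)}
  {p63, p64, p65} × {88, 89} = {(p63,88), (p63,89), (p64,88), (p64,89), (p65,88), (p65,89)}
  {p63, p64, p65} × {88, 90} = {(p63,88), (p63,90), (p64,88), (p64,90), (p65,88), (p65,90)}
  {p63, p64, p65} × {88, 89, 90} = {(p63,88), (p63,89), (p63,90), (p64,88), (p64,89), (p64,90), (p65,88), (p65,89), (p65,90)}
These 13 distinct sets form the basis B.
Close under arbitrary unions to get τ_{X×Y}; counting gives |τ_{X×Y}| = 30.


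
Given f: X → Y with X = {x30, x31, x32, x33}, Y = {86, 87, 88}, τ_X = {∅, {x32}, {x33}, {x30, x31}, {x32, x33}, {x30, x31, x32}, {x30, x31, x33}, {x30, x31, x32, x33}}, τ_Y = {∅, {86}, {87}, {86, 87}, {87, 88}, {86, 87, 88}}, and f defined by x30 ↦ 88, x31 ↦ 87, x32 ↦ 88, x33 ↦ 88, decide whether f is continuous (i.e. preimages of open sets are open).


f is NOT continuous.

Compute f^{-1}(U) for each U ∈ τ_Y:
  U = ∅: f^{-1}(U) = ∅ ∈ τ_X ✓.
  U = {86}: f^{-1}(U) = ∅ ∈ τ_X ✓.
  U = {87}: f^{-1}(U) = {x31} ∉ τ_X ✗.
  U = {86, 87}: f^{-1}(U) = {x31} ∉ τ_X ✗.
  U = {87, 88}: f^{-1}(U) = {x30, x31, x32, x33} ∈ τ_X ✓.
  U = {86, 87, 88}: f^{-1}(U) = {x30, x31, x32, x33} ∈ τ_X ✓.
Found U = {87} with f^{-1}(U) = {x31} not in τ_X. Therefore f is NOT continuous.


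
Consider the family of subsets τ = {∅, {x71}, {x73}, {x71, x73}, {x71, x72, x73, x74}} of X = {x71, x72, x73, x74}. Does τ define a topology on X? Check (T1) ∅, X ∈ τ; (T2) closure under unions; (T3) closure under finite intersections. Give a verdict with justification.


τ IS a topology on X.

Axiom (T1): ∅ ∈ τ? Yes; X ∈ τ? Yes.
Axiom (T2/T3): check pairwise unions and intersections of members of τ.
All pairwise intersections and unions checked — each lies in τ. Therefore τ satisfies (T1), (T2), (T3): it IS a topology on X.


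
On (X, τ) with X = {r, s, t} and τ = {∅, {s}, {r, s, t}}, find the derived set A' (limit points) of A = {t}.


A' = {r}

For each x ∈ X, list the open sets U ∈ τ with x ∈ U, then check whether U ∩ (A ∖ {x}) ≠ ∅ for every such U.
  x = r: opens ∋ x are {r, s, t}; each meets A ∖ {r}, so x IS a limit point.
  x = s: open {s} ∋ x has {s} ∩ (A ∖ {s}) = ∅, so x is NOT a limit point.
  x = t: open {r, s, t} ∋ x has {r, s, t} ∩ (A ∖ {t}) = ∅, so x is NOT a limit point.
Collecting: A' = {r}.


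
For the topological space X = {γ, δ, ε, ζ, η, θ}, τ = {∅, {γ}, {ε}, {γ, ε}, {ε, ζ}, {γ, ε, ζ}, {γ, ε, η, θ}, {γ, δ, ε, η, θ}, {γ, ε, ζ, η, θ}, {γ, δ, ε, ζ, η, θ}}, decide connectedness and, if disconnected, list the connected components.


(X, τ) is connected.

Find clopen sets (U ∈ τ with X ∖ U ∈ τ):
  U = ∅, X ∖ U = {γ, δ, ε, ζ, η, θ} — both open, so U is clopen.
  U = {γ, δ, ε, ζ, η, θ}, X ∖ U = ∅ — both open, so U is clopen.
Only trivial clopens (∅ and X) exist, so (X, τ) is connected.
Compute connected components by grouping points that agree on all clopens:
  component: {γ, δ, ε, ζ, η, θ}


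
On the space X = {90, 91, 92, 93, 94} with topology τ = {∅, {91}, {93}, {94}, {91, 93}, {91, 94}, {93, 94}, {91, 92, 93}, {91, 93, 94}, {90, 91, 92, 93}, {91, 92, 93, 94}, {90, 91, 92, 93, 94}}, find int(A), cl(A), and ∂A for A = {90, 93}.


int(A) = {93}, cl(A) = {90, 92, 93}, ∂A = {90, 92}.

Closed sets in (X, τ) are complements of opens:
  closed(X, τ) = {∅, {90}, {94}, {90, 92}, {90, 94}, {90, 91, 92}, {90, 92, 93}, {90, 92, 94}, {90, 91, 92, 93}, {90, 91, 92, 94}, {90, 92, 93, 94}, {90, 91, 92, 93, 94}}.
int(A) = ⋃ {U ∈ τ : U ⊆ A}. Opens contained in A: ∅, {93}.
Taking the union of these: int(A) = {93}.
cl(A) = ⋂ {C closed : A ⊆ C}. Closed sets containing A: {90, 92, 93}, {90, 91, 92, 93}, {90, 92, 93, 94}, {90, 91, 92, 93, 94}.
Intersecting these: cl(A) = {90, 92, 93}.
∂A = cl(A) ∖ int(A) = {90, 92, 93} ∖ {93} = {90, 92}.


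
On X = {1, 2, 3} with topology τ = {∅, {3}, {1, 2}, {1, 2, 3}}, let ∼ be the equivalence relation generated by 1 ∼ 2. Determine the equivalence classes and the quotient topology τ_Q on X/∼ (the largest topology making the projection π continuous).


X/∼ = {[1=2], [3]}; |τ_Q| = 4.

Equivalence classes: [1=2], [3].
Quotient map π: X → X/∼ sends 1 ↦ [1=2], 2 ↦ [1=2], 3 ↦ [3].
For each subset V ⊆ X/∼, compute π^{-1}(V) ⊆ X and check whether π^{-1}(V) ∈ τ. V is open in τ_Q iff π^{-1}(V) ∈ τ.
  V = {}: π^{-1}(V) = ∅ ∈ τ ✓.
  V = {[1=2]}: π^{-1}(V) = {1, 2} ∈ τ ✓.
  V = {[3]}: π^{-1}(V) = {3} ∈ τ ✓.
  V = {[1=2], [3]}: π^{-1}(V) = {1, 2, 3} ∈ τ ✓.
Open sets in the quotient: τ_Q = {{}, {[1=2]}, {[3]}, {[1=2], [3]}} (4 elements).


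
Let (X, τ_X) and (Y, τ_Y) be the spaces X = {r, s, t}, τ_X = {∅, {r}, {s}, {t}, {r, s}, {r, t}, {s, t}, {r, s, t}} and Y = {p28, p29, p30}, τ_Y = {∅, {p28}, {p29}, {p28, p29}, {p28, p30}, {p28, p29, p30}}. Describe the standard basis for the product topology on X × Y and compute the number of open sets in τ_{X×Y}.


Basis B = {∅ × ∅, {r} × {p28}, {r} × {p29}, {s} × {p28}, {s} × {p29}, {t} × {p28}, {t} × {p29}, {r} × {p28, p29}, {r} × {p28, p30}, {r, s} × {p28}, {r, t} × {p28}, {r, s} × {p29}, {r, t} × {p29}, {s} × {p28, p29}, {s} × {p28, p30}, {s, t} × {p28}, {s, t} × {p29}, {t} × {p28, p29}, {t} × {p28, p30}, {r} × {p28, p29, p30}, {r, s, t} × {p28}, {r, s, t} × {p29}, {s} × {p28, p29, p30}, {t} × {p28, p29, p30}, {r, s} × {p28, p29}, {r, t} × {p28, p29}, {r, s} × {p28, p30}, {r, t} × {p28, p30}, {s, t} × {p28, p29}, {s, t} × {p28, p30}, {r, s} × {p28, p29, p30}, {r, t} × {p28, p29, p30}, {r, s, t} × {p28, p29}, {r, s, t} × {p28, p30}, {s, t} × {p28, p29, p30}, {r, s, t} × {p28, p29, p30}}; |τ_{X×Y}| = 216.

Enumerate products U × V with U ∈ τ_X, V ∈ τ_Y (deduplicated):
  ∅ × ∅ = {} (∅)
  {r} × {p28} = {(r,p28)}
  {r} × {p29} = {(r,p29)}
  {s} × {p28} = {(s,p28)}
  {s} × {p29} = {(s,p29)}
  {t} × {p28} = {(t,p28)}
  {t} × {p29} = {(t,p29)}
  {r} × {p28, p29} = {(r,p28), (r,p29)}
  {r} × {p28, p30} = {(r,p28), (r,p30)}
  {r, s} × {p28} = {(r,p28), (s,p28)}
  {r, t} × {p28} = {(r,p28), (t,p28)}
  {r, s} × {p29} = {(r,p29), (s,p29)}
  {r, t} × {p29} = {(r,p29), (t,p29)}
  {s} × {p28, p29} = {(s,p28), (s,p29)}
  {s} × {p28, p30} = {(s,p28), (s,p30)}
  {s, t} × {p28} = {(s,p28), (t,p28)}
  {s, t} × {p29} = {(s,p29), (t,p29)}
  {t} × {p28, p29} = {(t,p28), (t,p29)}
  {t} × {p28, p30} = {(t,p28), (t,p30)}
  {r} × {p28, p29, p30} = {(r,p28), (r,p29), (r,p30)}
  {r, s, t} × {p28} = {(r,p28), (s,p28), (t,p28)}
  {r, s, t} × {p29} = {(r,p29), (s,p29), (t,p29)}
  {s} × {p28, p29, p30} = {(s,p28), (s,p29), (s,p30)}
  {t} × {p28, p29, p30} = {(t,p28), (t,p29), (t,p30)}
  {r, s} × {p28, p29} = {(r,p28), (r,p29), (s,p28), (s,p29)}
  {r, t} × {p28, p29} = {(r,p28), (r,p29), (t,p28), (t,p29)}
  {r, s} × {p28, p30} = {(r,p28), (r,p30), (s,p28), (s,p30)}
  {r, t} × {p28, p30} = {(r,p28), (r,p30), (t,p28), (t,p30)}
  {s, t} × {p28, p29} = {(s,p28), (s,p29), (t,p28), (t,p29)}
  {s, t} × {p28, p30} = {(s,p28), (s,p30), (t,p28), (t,p30)}
  {r, s} × {p28, p29, p30} = {(r,p28), (r,p29), (r,p30), (s,p28), (s,p29), (s,p30)}
  {r, t} × {p28, p29, p30} = {(r,p28), (r,p29), (r,p30), (t,p28), (t,p29), (t,p30)}
  {r, s, t} × {p28, p29} = {(r,p28), (r,p29), (s,p28), (s,p29), (t,p28), (t,p29)}
  {r, s, t} × {p28, p30} = {(r,p28), (r,p30), (s,p28), (s,p30), (t,p28), (t,p30)}
  {s, t} × {p28, p29, p30} = {(s,p28), (s,p29), (s,p30), (t,p28), (t,p29), (t,p30)}
  {r, s, t} × {p28, p29, p30} = {(r,p28), (r,p29), (r,p30), (s,p28), (s,p29), (s,p30), (t,p28), (t,p29), (t,p30)}
These 36 distinct sets form the basis B.
Close under arbitrary unions to get τ_{X×Y}; counting gives |τ_{X×Y}| = 216.


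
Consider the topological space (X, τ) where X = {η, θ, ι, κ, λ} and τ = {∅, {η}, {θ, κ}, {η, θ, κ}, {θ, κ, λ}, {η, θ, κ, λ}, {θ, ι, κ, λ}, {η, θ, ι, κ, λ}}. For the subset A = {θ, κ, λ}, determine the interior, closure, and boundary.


int(A) = {θ, κ, λ}, cl(A) = {θ, ι, κ, λ}, ∂A = {ι}.

Closed sets in (X, τ) are complements of opens:
  closed(X, τ) = {∅, {η}, {ι}, {η, ι}, {ι, λ}, {η, ι, λ}, {θ, ι, κ, λ}, {η, θ, ι, κ, λ}}.
int(A) = ⋃ {U ∈ τ : U ⊆ A}. Opens contained in A: ∅, {θ, κ}, {θ, κ, λ}.
Taking the union of these: int(A) = {θ, κ, λ}.
cl(A) = ⋂ {C closed : A ⊆ C}. Closed sets containing A: {θ, ι, κ, λ}, {η, θ, ι, κ, λ}.
Intersecting these: cl(A) = {θ, ι, κ, λ}.
∂A = cl(A) ∖ int(A) = {θ, ι, κ, λ} ∖ {θ, κ, λ} = {ι}.


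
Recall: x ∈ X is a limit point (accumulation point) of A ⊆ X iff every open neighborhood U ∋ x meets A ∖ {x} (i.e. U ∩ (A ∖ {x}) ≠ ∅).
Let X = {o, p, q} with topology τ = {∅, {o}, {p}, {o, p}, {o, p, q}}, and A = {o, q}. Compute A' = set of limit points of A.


A' = {q}

For each x ∈ X, list the open sets U ∈ τ with x ∈ U, then check whether U ∩ (A ∖ {x}) ≠ ∅ for every such U.
  x = o: open {o} ∋ x has {o} ∩ (A ∖ {o}) = ∅, so x is NOT a limit point.
  x = p: open {p} ∋ x has {p} ∩ (A ∖ {p}) = ∅, so x is NOT a limit point.
  x = q: opens ∋ x are {o, p, q}; each meets A ∖ {q}, so x IS a limit point.
Collecting: A' = {q}.


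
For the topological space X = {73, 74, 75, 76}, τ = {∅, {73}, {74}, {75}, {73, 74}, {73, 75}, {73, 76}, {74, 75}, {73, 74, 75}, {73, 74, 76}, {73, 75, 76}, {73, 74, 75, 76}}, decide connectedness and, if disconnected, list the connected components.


(X, τ) is disconnected; components = [{74}, {75}, {73, 76}].

Find clopen sets (U ∈ τ with X ∖ U ∈ τ):
  U = ∅, X ∖ U = {73, 74, 75, 76} — both open, so U is clopen.
  U = {74}, X ∖ U = {73, 75, 76} — both open, so U is clopen.
  U = {75}, X ∖ U = {73, 74, 76} — both open, so U is clopen.
  U = {73, 76}, X ∖ U = {74, 75} — both open, so U is clopen.
  U = {74, 75}, X ∖ U = {73, 76} — both open, so U is clopen.
  U = {73, 74, 76}, X ∖ U = {75} — both open, so U is clopen.
  U = {73, 75, 76}, X ∖ U = {74} — both open, so U is clopen.
  U = {73, 74, 75, 76}, X ∖ U = ∅ — both open, so U is clopen.
Nontrivial clopen(s) exist: e.g. {74, 75}. So (X, τ) is disconnected.
Compute connected components by grouping points that agree on all clopens:
  component: {74}
  component: {75}
  component: {73, 76}


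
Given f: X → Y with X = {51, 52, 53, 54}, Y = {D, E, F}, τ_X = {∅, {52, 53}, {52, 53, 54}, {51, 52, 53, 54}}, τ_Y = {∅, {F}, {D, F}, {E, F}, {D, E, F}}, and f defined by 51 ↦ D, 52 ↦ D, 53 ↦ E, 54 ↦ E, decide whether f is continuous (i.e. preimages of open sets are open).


f is NOT continuous.

Compute f^{-1}(U) for each U ∈ τ_Y:
  U = ∅: f^{-1}(U) = ∅ ∈ τ_X ✓.
  U = {F}: f^{-1}(U) = ∅ ∈ τ_X ✓.
  U = {D, F}: f^{-1}(U) = {51, 52} ∉ τ_X ✗.
  U = {E, F}: f^{-1}(U) = {53, 54} ∉ τ_X ✗.
  U = {D, E, F}: f^{-1}(U) = {51, 52, 53, 54} ∈ τ_X ✓.
Found U = {D, F} with f^{-1}(U) = {51, 52} not in τ_X. Therefore f is NOT continuous.


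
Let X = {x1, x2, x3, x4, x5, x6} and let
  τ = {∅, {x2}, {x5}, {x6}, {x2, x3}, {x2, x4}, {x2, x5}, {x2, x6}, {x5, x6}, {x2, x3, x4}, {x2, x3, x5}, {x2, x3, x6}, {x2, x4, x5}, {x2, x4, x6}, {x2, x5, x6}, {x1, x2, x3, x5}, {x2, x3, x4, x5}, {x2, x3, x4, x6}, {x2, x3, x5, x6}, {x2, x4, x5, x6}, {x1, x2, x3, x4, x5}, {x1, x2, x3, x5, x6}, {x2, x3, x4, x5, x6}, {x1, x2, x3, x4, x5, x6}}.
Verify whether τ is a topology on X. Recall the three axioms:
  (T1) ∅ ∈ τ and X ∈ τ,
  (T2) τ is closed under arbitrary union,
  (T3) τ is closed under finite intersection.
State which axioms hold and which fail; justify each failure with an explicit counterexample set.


τ IS a topology on X.

Axiom (T1): ∅ ∈ τ? Yes; X ∈ τ? Yes.
Axiom (T2/T3): check pairwise unions and intersections of members of τ.
All pairwise intersections and unions checked — each lies in τ. Therefore τ satisfies (T1), (T2), (T3): it IS a topology on X.


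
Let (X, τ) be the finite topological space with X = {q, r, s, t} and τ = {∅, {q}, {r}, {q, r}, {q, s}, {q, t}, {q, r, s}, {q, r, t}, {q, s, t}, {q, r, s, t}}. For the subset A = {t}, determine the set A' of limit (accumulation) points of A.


A' = ∅

For each x ∈ X, list the open sets U ∈ τ with x ∈ U, then check whether U ∩ (A ∖ {x}) ≠ ∅ for every such U.
  x = q: open {q} ∋ x has {q} ∩ (A ∖ {q}) = ∅, so x is NOT a limit point.
  x = r: open {r} ∋ x has {r} ∩ (A ∖ {r}) = ∅, so x is NOT a limit point.
  x = s: open {q, s} ∋ x has {q, s} ∩ (A ∖ {s}) = ∅, so x is NOT a limit point.
  x = t: open {q, t} ∋ x has {q, t} ∩ (A ∖ {t}) = ∅, so x is NOT a limit point.
Collecting: A' = ∅.


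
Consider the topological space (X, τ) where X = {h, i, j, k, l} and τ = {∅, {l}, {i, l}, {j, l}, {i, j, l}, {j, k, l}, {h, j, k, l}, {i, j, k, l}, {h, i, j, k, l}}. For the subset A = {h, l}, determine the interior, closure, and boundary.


int(A) = {l}, cl(A) = {h, i, j, k, l}, ∂A = {h, i, j, k}.

Closed sets in (X, τ) are complements of opens:
  closed(X, τ) = {∅, {h}, {i}, {h, i}, {h, k}, {h, i, k}, {h, j, k}, {h, i, j, k}, {h, i, j, k, l}}.
int(A) = ⋃ {U ∈ τ : U ⊆ A}. Opens contained in A: ∅, {l}.
Taking the union of these: int(A) = {l}.
cl(A) = ⋂ {C closed : A ⊆ C}. Closed sets containing A: {h, i, j, k, l}.
Intersecting these: cl(A) = {h, i, j, k, l}.
∂A = cl(A) ∖ int(A) = {h, i, j, k, l} ∖ {l} = {h, i, j, k}.


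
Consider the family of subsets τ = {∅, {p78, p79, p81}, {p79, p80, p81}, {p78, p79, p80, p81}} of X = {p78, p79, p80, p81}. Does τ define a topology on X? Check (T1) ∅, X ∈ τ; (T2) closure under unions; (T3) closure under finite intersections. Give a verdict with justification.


τ is NOT a topology on X.

Axiom (T1): ∅ ∈ τ? Yes; X ∈ τ? Yes.
Axiom (T2/T3): check pairwise unions and intersections of members of τ.
Counterexample for (T3): {p78, p79, p81} ∩ {p79, p80, p81} = {p79, p81} ∉ τ. Therefore τ is NOT a topology.


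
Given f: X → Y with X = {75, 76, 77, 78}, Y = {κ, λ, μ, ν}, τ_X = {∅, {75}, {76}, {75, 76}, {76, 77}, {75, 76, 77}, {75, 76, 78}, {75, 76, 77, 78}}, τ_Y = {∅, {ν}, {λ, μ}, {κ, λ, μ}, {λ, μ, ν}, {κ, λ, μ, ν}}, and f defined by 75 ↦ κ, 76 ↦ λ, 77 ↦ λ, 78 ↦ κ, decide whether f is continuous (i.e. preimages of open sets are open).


f IS continuous.

Compute f^{-1}(U) for each U ∈ τ_Y:
  U = ∅: f^{-1}(U) = ∅ ∈ τ_X ✓.
  U = {ν}: f^{-1}(U) = ∅ ∈ τ_X ✓.
  U = {λ, μ}: f^{-1}(U) = {76, 77} ∈ τ_X ✓.
  U = {κ, λ, μ}: f^{-1}(U) = {75, 76, 77, 78} ∈ τ_X ✓.
  U = {λ, μ, ν}: f^{-1}(U) = {76, 77} ∈ τ_X ✓.
  U = {κ, λ, μ, ν}: f^{-1}(U) = {75, 76, 77, 78} ∈ τ_X ✓.
Every preimage lies in τ_X, so f IS continuous.


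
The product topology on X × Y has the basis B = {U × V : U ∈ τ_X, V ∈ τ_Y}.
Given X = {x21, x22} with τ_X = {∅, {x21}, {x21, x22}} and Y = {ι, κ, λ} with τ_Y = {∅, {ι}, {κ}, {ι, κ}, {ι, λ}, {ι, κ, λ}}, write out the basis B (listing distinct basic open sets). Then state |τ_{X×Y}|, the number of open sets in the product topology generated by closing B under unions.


Basis B = {∅ × ∅, {x21} × {ι}, {x21} × {κ}, {x21} × {ι, κ}, {x21} × {ι, λ}, {x21, x22} × {ι}, {x21, x22} × {κ}, {x21} × {ι, κ, λ}, {x21, x22} × {ι, κ}, {x21, x22} × {ι, λ}, {x21, x22} × {ι, κ, λ}}; |τ_{X×Y}| = 18.

Enumerate products U × V with U ∈ τ_X, V ∈ τ_Y (deduplicated):
  ∅ × ∅ = {} (∅)
  {x21} × {ι} = {(x21,ι)}
  {x21} × {κ} = {(x21,κ)}
  {x21} × {ι, κ} = {(x21,ι), (x21,κ)}
  {x21} × {ι, λ} = {(x21,ι), (x21,λ)}
  {x21, x22} × {ι} = {(x21,ι), (x22,ι)}
  {x21, x22} × {κ} = {(x21,κ), (x22,κ)}
  {x21} × {ι, κ, λ} = {(x21,ι), (x21,κ), (x21,λ)}
  {x21, x22} × {ι, κ} = {(x21,ι), (x21,κ), (x22,ι), (x22,κ)}
  {x21, x22} × {ι, λ} = {(x21,ι), (x21,λ), (x22,ι), (x22,λ)}
  {x21, x22} × {ι, κ, λ} = {(x21,ι), (x21,κ), (x21,λ), (x22,ι), (x22,κ), (x22,λ)}
These 11 distinct sets form the basis B.
Close under arbitrary unions to get τ_{X×Y}; counting gives |τ_{X×Y}| = 18.


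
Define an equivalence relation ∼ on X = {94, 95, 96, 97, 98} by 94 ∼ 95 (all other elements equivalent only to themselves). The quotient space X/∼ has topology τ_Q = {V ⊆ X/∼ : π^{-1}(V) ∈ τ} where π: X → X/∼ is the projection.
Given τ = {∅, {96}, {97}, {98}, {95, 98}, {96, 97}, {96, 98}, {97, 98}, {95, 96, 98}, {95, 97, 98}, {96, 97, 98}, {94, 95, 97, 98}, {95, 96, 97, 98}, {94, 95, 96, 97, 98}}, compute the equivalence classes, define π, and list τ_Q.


X/∼ = {[94=95], [96], [97], [98]}; |τ_Q| = 10.

Equivalence classes: [94=95], [96], [97], [98].
Quotient map π: X → X/∼ sends 94 ↦ [94=95], 95 ↦ [94=95], 96 ↦ [96], 97 ↦ [97], 98 ↦ [98].
For each subset V ⊆ X/∼, compute π^{-1}(V) ⊆ X and check whether π^{-1}(V) ∈ τ. V is open in τ_Q iff π^{-1}(V) ∈ τ.
  V = {}: π^{-1}(V) = ∅ ∈ τ ✓.
  V = {[94=95]}: π^{-1}(V) = {94, 95} ∉ τ ✗.
  V = {[96]}: π^{-1}(V) = {96} ∈ τ ✓.
  V = {[94=95], [96]}: π^{-1}(V) = {94, 95, 96} ∉ τ ✗.
  V = {[97]}: π^{-1}(V) = {97} ∈ τ ✓.
  V = {[94=95], [97]}: π^{-1}(V) = {94, 95, 97} ∉ τ ✗.
  V = {[96], [97]}: π^{-1}(V) = {96, 97} ∈ τ ✓.
  V = {[94=95], [96], [97]}: π^{-1}(V) = {94, 95, 96, 97} ∉ τ ✗.
  V = {[98]}: π^{-1}(V) = {98} ∈ τ ✓.
  V = {[94=95], [98]}: π^{-1}(V) = {94, 95, 98} ∉ τ ✗.
  V = {[96], [98]}: π^{-1}(V) = {96, 98} ∈ τ ✓.
  V = {[94=95], [96], [98]}: π^{-1}(V) = {94, 95, 96, 98} ∉ τ ✗.
  V = {[97], [98]}: π^{-1}(V) = {97, 98} ∈ τ ✓.
  V = {[94=95], [97], [98]}: π^{-1}(V) = {94, 95, 97, 98} ∈ τ ✓.
  V = {[96], [97], [98]}: π^{-1}(V) = {96, 97, 98} ∈ τ ✓.
  V = {[94=95], [96], [97], [98]}: π^{-1}(V) = {94, 95, 96, 97, 98} ∈ τ ✓.
Open sets in the quotient: τ_Q = {{}, {[96]}, {[97]}, {[96], [97]}, {[98]}, {[96], [98]}, {[97], [98]}, {[94=95], [97], [98]}, {[96], [97], [98]}, {[94=95], [96], [97], [98]}} (10 elements).


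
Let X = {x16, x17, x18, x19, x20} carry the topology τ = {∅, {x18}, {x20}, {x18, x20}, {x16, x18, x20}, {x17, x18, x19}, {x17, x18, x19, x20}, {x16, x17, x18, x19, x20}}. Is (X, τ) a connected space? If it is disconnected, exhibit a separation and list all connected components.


(X, τ) is connected.

Find clopen sets (U ∈ τ with X ∖ U ∈ τ):
  U = ∅, X ∖ U = {x16, x17, x18, x19, x20} — both open, so U is clopen.
  U = {x16, x17, x18, x19, x20}, X ∖ U = ∅ — both open, so U is clopen.
Only trivial clopens (∅ and X) exist, so (X, τ) is connected.
Compute connected components by grouping points that agree on all clopens:
  component: {x16, x17, x18, x19, x20}


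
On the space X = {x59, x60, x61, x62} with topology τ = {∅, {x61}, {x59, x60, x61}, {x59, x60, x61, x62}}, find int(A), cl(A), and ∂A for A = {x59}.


int(A) = ∅, cl(A) = {x59, x60, x62}, ∂A = {x59, x60, x62}.

Closed sets in (X, τ) are complements of opens:
  closed(X, τ) = {∅, {x62}, {x59, x60, x62}, {x59, x60, x61, x62}}.
int(A) = ⋃ {U ∈ τ : U ⊆ A}. Opens contained in A: ∅.
Taking the union of these: int(A) = ∅.
cl(A) = ⋂ {C closed : A ⊆ C}. Closed sets containing A: {x59, x60, x62}, {x59, x60, x61, x62}.
Intersecting these: cl(A) = {x59, x60, x62}.
∂A = cl(A) ∖ int(A) = {x59, x60, x62} ∖ ∅ = {x59, x60, x62}.


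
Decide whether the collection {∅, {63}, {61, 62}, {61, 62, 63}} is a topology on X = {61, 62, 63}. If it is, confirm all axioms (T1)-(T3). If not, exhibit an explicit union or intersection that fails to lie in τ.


τ IS a topology on X.

Axiom (T1): ∅ ∈ τ? Yes; X ∈ τ? Yes.
Axiom (T2/T3): check pairwise unions and intersections of members of τ.
All pairwise intersections and unions checked — each lies in τ. Therefore τ satisfies (T1), (T2), (T3): it IS a topology on X.
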